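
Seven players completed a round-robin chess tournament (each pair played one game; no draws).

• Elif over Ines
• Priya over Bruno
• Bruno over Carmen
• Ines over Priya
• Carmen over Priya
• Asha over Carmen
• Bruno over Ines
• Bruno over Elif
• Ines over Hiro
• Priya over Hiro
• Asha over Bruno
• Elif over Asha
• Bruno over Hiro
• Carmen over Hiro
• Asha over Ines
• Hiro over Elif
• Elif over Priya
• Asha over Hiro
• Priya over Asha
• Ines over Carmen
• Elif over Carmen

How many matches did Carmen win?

2

Carmen's results: beat Hiro, Priya; lost to Elif, Bruno, Ines, Asha.
That is 2 wins.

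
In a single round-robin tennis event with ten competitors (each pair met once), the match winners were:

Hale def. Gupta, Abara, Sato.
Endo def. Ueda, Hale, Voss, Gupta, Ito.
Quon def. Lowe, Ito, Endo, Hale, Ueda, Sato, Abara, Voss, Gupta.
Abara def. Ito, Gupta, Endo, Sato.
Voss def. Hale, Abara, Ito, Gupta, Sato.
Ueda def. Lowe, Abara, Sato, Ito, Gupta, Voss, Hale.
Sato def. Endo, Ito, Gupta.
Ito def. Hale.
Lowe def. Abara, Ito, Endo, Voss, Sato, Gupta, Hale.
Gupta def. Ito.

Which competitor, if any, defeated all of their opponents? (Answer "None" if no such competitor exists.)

Quon has 9 wins out of 9 opponents — a perfect record.

Quon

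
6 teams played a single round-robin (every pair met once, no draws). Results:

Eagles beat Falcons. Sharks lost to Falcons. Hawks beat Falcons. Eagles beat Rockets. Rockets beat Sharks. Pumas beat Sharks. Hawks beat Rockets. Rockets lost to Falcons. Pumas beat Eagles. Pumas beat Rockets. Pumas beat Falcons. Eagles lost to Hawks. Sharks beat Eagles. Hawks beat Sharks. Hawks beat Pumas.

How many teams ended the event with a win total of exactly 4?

Win totals: Pumas 4, Sharks 1, Hawks 5, Rockets 1, Falcons 2, Eagles 2.
Exactly 4: Pumas — 1 team.

1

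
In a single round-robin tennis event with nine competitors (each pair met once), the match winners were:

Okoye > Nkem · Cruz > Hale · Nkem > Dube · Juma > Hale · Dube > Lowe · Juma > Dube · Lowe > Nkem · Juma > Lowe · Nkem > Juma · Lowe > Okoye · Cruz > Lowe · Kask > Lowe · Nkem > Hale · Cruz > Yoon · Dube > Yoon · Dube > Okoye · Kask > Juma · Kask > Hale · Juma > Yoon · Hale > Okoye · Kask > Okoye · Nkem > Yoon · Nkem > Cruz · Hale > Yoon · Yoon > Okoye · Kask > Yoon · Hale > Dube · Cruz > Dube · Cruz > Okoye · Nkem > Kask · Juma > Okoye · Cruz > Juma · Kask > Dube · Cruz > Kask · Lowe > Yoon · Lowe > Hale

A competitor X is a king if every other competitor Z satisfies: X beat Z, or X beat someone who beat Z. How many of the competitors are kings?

Lowe reaches everyone (king).
Juma cannot reach Cruz, Kask in two steps.
Nkem reaches everyone (king).
Cruz reaches everyone (king).
Kask cannot reach Cruz in two steps.
Hale cannot reach Juma, Cruz, Kask in two steps.
Yoon cannot reach Lowe, Juma, Cruz, Kask, Hale, Dube in two steps.
Okoye cannot reach Lowe in two steps.
Dube cannot reach Juma, Cruz, Kask in two steps.
Kings: Lowe, Nkem, Cruz — 3.

3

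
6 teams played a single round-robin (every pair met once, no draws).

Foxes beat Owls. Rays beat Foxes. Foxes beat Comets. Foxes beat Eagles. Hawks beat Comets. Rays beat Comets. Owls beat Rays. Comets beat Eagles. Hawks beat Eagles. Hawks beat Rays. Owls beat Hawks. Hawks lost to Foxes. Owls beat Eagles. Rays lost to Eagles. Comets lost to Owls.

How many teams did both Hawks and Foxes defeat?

2

Hawks beat: Comets, Eagles, Rays.
Foxes beat: Comets, Owls, Eagles, Hawks.
Both beat: Comets, Eagles — 2.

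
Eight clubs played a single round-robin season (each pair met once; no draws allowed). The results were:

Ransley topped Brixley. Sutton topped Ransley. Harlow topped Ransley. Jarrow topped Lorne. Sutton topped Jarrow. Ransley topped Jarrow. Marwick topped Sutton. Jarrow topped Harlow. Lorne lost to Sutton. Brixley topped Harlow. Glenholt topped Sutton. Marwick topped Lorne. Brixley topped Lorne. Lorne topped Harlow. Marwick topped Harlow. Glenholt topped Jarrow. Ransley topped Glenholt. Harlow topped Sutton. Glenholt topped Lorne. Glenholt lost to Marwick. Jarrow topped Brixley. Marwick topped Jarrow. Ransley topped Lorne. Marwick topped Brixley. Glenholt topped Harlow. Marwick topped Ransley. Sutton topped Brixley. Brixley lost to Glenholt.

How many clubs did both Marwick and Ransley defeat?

Marwick beat: Sutton, Brixley, Glenholt, Jarrow, Ransley, Harlow, Lorne.
Ransley beat: Brixley, Glenholt, Jarrow, Lorne.
Both beat: Brixley, Glenholt, Jarrow, Lorne — 4.

4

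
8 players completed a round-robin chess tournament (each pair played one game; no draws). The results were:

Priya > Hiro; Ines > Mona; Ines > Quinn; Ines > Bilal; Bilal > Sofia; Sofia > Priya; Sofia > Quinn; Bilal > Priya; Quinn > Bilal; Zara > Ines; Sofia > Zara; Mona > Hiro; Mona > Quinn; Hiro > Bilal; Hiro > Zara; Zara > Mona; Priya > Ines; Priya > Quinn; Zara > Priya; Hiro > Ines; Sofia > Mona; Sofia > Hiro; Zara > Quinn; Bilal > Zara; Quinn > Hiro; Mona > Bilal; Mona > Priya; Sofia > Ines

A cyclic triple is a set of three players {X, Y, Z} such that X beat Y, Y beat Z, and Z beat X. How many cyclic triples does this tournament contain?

Win totals: Mona 4, Quinn 2, Priya 3, Zara 4, Sofia 6, Bilal 3, Ines 3, Hiro 3.
A player with w wins dominates both others in C(w,2) triples; summing gives 6 + 1 + 3 + 6 + 15 + 3 + 3 + 3 = 40 transitive triples.
Total triples C(8,3) = 56, so cyclic triples = 56 − 40 = 16.

16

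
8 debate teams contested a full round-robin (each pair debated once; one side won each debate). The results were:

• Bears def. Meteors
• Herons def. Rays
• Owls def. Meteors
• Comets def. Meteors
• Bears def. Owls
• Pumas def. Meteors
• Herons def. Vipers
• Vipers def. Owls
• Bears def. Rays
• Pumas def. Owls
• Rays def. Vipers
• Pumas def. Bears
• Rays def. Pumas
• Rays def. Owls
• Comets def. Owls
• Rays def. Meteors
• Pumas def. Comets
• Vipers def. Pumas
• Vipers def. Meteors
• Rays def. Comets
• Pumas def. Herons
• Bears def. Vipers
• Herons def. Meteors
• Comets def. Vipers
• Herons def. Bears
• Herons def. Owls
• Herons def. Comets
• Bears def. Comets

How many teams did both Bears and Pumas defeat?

Bears beat: Owls, Comets, Vipers, Meteors, Rays.
Pumas beat: Owls, Comets, Herons, Meteors, Bears.
Both beat: Owls, Comets, Meteors — 3.

3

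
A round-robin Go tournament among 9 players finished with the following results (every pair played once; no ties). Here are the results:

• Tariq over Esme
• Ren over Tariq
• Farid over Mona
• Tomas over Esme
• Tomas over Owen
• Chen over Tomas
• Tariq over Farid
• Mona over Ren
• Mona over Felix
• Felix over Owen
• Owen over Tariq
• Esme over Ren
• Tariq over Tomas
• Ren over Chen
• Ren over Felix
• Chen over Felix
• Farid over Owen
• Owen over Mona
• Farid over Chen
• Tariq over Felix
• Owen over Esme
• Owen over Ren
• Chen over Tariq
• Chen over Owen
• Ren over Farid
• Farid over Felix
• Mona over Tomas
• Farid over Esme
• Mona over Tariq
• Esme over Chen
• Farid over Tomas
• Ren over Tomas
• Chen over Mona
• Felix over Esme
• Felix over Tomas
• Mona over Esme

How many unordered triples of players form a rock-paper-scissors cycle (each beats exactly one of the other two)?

Win totals: Esme 2, Ren 5, Farid 6, Tomas 2, Tariq 4, Owen 4, Felix 3, Chen 5, Mona 5.
A player with w wins dominates both others in C(w,2) triples; summing gives 1 + 10 + 15 + 1 + 6 + 6 + 3 + 10 + 10 = 62 transitive triples.
Total triples C(9,3) = 84, so cyclic triples = 84 − 62 = 22.

22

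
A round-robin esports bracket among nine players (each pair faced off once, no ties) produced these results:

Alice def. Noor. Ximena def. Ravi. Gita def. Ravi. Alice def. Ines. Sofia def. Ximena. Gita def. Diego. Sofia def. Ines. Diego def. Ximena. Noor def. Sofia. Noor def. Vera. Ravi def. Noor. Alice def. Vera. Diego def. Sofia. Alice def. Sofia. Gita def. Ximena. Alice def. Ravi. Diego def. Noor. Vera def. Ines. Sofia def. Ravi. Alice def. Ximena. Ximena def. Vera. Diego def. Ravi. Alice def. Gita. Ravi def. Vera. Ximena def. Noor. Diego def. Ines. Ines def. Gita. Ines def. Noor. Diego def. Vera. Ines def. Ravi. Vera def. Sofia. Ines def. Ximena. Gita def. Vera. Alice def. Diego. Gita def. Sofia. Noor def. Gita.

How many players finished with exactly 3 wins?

3

Win totals: Ximena 3, Alice 8, Vera 2, Diego 6, Noor 3, Gita 5, Ines 4, Sofia 3, Ravi 2.
Exactly 3: Ximena, Noor, Sofia — 3 players.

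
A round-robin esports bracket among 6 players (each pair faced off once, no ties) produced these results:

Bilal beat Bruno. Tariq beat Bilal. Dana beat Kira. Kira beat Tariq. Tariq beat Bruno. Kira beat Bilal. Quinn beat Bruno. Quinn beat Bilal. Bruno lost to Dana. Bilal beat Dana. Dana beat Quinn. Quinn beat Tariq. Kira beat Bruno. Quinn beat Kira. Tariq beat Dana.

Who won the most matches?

Quinn

Win totals: Kira 3, Bilal 2, Dana 3, Quinn 4, Tariq 3, Bruno 0.
Quinn leads with 4 wins (next highest: 3).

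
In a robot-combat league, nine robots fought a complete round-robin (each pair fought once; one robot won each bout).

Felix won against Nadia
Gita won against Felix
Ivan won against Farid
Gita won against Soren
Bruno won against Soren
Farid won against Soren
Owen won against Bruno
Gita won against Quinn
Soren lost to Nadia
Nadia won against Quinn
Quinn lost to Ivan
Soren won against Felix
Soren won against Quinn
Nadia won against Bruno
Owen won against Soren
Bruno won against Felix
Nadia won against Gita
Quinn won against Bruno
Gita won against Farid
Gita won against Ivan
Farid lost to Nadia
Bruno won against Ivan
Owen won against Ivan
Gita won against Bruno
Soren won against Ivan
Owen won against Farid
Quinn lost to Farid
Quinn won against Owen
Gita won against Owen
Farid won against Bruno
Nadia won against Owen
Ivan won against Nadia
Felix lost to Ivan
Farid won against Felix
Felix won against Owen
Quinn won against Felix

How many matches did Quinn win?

Quinn's results: beat Bruno, Owen, Felix; lost to Nadia, Farid, Ivan, Soren, Gita.
That is 3 wins.

3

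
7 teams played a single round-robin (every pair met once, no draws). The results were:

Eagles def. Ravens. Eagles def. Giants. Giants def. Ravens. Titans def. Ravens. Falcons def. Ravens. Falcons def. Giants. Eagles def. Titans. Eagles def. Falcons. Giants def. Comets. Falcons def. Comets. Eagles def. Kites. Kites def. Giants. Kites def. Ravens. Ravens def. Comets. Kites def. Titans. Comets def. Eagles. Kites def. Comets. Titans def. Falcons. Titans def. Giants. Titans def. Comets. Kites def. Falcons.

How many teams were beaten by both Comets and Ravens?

Comets beat: Eagles.
Ravens beat: Comets.
No one was beaten by both.

0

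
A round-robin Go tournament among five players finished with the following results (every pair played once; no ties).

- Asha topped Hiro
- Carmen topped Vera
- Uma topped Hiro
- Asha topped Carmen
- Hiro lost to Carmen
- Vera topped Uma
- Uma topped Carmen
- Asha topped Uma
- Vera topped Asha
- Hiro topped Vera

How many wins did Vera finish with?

2

Vera's results: beat Uma, Asha; lost to Carmen, Hiro.
That is 2 wins.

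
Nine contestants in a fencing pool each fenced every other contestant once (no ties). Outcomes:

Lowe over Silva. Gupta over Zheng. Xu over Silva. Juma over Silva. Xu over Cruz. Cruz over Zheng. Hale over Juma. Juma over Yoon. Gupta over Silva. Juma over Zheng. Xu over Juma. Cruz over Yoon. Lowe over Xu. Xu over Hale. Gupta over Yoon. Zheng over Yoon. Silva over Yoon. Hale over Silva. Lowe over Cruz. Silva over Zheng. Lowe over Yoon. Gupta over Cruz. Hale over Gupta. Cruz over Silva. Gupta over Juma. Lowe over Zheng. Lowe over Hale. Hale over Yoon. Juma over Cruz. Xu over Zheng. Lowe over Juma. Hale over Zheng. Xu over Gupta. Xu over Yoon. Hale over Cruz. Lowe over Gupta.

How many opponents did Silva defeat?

2

Silva's results: beat Yoon, Zheng; lost to Hale, Juma, Cruz, Xu, Gupta, Lowe.
That is 2 wins.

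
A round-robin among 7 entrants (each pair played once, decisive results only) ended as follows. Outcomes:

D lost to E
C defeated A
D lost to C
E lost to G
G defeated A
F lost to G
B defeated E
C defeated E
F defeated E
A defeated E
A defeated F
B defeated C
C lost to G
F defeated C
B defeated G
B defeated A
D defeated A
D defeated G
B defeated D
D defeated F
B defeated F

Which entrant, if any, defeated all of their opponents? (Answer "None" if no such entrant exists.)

B

B has 6 wins out of 6 opponents — a perfect record.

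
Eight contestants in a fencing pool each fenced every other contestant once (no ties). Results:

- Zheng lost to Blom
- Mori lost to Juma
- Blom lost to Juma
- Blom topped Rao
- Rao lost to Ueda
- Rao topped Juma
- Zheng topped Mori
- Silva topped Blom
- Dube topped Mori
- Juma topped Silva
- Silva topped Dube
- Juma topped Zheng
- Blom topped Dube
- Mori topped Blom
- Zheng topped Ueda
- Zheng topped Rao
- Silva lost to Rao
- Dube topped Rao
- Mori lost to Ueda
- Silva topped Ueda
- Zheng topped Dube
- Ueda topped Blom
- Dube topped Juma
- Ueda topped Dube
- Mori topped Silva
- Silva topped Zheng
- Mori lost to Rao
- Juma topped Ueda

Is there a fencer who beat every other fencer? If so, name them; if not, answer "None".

None

Highest win total is Juma with 5 (out of 7 possible).
Juma lost to Rao, Dube, so no fencer went undefeated.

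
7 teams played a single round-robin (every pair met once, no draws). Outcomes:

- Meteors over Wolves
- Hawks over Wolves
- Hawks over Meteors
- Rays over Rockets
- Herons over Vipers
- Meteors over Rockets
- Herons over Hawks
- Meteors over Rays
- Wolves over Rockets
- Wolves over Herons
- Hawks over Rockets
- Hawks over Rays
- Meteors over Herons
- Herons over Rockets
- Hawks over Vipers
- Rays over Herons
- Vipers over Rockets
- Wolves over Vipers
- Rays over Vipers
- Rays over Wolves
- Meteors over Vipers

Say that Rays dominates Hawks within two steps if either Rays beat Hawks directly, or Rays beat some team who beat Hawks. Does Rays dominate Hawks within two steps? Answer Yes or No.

Rays did not beat Hawks directly.
Rays beat Herons, Wolves, Vipers, Rockets. Of those, Herons beat Hawks.

Yes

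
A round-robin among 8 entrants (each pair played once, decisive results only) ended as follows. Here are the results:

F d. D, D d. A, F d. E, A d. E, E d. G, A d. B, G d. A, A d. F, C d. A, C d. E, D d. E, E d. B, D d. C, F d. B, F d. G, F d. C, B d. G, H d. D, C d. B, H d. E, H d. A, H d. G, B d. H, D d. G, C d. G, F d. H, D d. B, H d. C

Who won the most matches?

Win totals: A 3, B 2, C 4, D 5, E 2, F 6, G 1, H 5.
F leads with 6 wins (next highest: 5).

F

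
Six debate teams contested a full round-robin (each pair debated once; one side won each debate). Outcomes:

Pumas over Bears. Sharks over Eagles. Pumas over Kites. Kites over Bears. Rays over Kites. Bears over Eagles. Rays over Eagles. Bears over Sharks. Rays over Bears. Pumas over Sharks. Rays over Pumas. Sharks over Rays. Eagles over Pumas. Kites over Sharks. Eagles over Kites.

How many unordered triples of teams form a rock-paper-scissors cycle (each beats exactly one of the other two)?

Of the C(6,3) = 20 triples, the cyclic ones are: {Bears, Eagles, Kites}; {Bears, Eagles, Pumas}; {Bears, Sharks, Rays}; {Eagles, Sharks, Kites}; {Eagles, Sharks, Pumas}; {Sharks, Rays, Kites}; {Sharks, Rays, Pumas}.
That is 7.

7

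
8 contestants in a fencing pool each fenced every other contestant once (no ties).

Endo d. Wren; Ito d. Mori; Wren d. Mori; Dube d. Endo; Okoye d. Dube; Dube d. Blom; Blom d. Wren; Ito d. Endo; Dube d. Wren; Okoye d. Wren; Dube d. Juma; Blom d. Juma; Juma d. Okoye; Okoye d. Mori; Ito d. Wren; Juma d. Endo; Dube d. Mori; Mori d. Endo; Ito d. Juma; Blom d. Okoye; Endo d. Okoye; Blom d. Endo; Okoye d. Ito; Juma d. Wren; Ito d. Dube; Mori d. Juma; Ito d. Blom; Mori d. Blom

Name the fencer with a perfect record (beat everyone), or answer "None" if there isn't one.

None

Highest win total is Ito with 6 (out of 7 possible).
Ito lost to Okoye, so no fencer went undefeated.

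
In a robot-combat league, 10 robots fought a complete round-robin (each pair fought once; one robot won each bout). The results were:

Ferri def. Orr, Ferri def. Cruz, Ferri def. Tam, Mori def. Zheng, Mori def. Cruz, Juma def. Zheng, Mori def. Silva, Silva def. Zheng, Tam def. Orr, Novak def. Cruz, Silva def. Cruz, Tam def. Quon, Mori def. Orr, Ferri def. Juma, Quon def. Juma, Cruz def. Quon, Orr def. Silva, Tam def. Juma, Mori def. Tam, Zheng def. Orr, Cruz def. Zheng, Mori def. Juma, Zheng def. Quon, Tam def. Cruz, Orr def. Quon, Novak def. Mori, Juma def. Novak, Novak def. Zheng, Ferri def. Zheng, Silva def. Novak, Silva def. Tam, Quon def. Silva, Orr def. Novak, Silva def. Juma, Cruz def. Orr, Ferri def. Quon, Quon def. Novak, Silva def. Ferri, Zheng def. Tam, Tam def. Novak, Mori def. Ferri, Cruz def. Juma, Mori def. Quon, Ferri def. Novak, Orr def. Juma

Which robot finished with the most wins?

Win totals: Mori 8, Ferri 7, Juma 2, Quon 3, Orr 4, Novak 3, Cruz 4, Zheng 3, Tam 5, Silva 6.
Mori leads with 8 wins (next highest: 7).

Mori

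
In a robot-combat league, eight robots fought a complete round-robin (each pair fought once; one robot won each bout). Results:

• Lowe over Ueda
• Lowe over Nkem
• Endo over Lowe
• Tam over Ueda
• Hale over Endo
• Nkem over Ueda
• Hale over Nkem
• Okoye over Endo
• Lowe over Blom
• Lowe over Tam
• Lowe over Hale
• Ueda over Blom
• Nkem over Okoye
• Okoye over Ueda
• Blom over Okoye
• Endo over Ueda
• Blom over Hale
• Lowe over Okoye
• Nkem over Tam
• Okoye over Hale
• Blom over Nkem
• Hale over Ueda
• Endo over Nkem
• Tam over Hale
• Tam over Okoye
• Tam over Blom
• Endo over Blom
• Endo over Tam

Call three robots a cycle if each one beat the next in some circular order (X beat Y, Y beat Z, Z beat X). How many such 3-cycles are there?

13

Win totals: Ueda 1, Endo 5, Nkem 3, Tam 4, Lowe 6, Okoye 3, Blom 3, Hale 3.
A robot with w wins dominates both others in C(w,2) triples; summing gives 0 + 10 + 3 + 6 + 15 + 3 + 3 + 3 = 43 transitive triples.
Total triples C(8,3) = 56, so cyclic triples = 56 − 43 = 13.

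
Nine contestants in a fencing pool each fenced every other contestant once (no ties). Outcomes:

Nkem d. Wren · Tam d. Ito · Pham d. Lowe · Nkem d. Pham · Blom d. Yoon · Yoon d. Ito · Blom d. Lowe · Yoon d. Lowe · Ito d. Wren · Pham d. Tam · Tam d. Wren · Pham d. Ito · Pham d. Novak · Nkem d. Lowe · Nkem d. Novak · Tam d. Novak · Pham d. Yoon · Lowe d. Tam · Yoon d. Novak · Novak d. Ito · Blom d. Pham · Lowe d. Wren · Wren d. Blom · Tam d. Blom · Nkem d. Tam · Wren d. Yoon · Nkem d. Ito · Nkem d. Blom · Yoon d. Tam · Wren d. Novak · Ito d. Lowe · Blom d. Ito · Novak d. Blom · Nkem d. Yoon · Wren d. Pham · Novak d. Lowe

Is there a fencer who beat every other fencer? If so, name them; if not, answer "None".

Nkem

Nkem has 8 wins out of 8 opponents — a perfect record.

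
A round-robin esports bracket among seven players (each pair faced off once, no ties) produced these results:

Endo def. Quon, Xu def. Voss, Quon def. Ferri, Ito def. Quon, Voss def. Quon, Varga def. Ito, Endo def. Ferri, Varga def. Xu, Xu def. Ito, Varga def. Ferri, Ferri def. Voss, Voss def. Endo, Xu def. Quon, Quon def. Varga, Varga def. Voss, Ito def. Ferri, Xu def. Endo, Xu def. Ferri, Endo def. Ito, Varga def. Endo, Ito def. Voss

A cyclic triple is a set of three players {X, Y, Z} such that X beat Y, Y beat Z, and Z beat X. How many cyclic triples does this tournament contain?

Win totals: Ferri 1, Quon 2, Xu 5, Varga 5, Voss 2, Endo 3, Ito 3.
A player with w wins dominates both others in C(w,2) triples; summing gives 0 + 1 + 10 + 10 + 1 + 3 + 3 = 28 transitive triples.
Total triples C(7,3) = 35, so cyclic triples = 35 − 28 = 7.

7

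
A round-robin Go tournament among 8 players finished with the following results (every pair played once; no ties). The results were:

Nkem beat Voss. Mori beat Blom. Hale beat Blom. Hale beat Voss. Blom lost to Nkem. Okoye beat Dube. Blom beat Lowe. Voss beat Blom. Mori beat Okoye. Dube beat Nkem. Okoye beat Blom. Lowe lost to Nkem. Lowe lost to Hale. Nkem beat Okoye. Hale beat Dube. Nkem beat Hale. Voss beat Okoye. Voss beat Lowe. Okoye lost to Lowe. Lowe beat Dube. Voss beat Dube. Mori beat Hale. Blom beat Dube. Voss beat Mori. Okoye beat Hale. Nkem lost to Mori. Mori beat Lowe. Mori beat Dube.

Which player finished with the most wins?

Win totals: Hale 4, Lowe 2, Blom 2, Voss 5, Mori 6, Okoye 3, Nkem 5, Dube 1.
Mori leads with 6 wins (next highest: 5).

Mori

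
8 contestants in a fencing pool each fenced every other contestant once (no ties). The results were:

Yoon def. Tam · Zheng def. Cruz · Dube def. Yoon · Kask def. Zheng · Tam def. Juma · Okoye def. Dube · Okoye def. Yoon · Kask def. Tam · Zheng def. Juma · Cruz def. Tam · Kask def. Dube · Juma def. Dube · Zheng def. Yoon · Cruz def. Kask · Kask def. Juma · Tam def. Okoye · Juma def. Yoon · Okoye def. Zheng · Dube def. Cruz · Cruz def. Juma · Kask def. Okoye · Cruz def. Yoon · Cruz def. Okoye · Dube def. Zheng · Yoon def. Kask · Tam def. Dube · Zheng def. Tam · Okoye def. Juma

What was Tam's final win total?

Tam's results: beat Okoye, Juma, Dube; lost to Kask, Cruz, Yoon, Zheng.
That is 3 wins.

3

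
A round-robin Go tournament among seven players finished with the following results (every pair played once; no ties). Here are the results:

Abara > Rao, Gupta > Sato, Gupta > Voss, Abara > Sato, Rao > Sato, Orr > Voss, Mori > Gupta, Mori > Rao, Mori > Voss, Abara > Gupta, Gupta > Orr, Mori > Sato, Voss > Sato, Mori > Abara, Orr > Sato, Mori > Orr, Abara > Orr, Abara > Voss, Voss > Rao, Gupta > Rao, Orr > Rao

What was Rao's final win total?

Rao's results: beat Sato; lost to Gupta, Voss, Abara, Mori, Orr.
That is 1 win.

1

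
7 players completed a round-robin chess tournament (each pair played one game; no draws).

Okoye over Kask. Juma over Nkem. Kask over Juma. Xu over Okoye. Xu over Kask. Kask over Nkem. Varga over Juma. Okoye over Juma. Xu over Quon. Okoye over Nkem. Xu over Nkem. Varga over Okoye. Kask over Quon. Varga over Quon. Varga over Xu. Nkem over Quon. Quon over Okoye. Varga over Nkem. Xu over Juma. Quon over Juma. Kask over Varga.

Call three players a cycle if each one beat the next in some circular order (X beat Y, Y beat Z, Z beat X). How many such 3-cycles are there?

5

Win totals: Xu 5, Varga 5, Nkem 1, Juma 1, Quon 2, Kask 4, Okoye 3.
A player with w wins dominates both others in C(w,2) triples; summing gives 10 + 10 + 0 + 0 + 1 + 6 + 3 = 30 transitive triples.
Total triples C(7,3) = 35, so cyclic triples = 35 − 30 = 5.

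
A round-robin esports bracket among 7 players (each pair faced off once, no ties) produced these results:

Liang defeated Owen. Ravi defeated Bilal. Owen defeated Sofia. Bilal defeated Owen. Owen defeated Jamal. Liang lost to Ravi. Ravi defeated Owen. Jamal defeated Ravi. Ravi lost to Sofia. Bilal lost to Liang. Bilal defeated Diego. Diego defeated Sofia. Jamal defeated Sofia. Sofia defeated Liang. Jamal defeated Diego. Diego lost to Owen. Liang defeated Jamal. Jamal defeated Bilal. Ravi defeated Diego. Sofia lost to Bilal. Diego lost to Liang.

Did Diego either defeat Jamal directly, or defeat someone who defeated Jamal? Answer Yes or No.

Diego did not beat Jamal directly.
Diego beat Sofia, but each of them lost to Jamal. No two-step path.

No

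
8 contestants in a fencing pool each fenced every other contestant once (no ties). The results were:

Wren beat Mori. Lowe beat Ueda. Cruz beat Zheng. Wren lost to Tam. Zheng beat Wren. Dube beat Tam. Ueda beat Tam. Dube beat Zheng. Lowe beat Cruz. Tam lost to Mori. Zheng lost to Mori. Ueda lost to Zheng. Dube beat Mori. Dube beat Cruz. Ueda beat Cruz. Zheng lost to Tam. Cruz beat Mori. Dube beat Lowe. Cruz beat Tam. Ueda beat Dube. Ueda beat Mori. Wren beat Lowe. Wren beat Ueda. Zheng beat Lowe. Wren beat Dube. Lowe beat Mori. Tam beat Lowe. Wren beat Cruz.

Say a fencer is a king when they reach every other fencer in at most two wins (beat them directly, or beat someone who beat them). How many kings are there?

Tam reaches everyone (king).
Mori cannot reach Cruz, Dube in two steps.
Wren reaches everyone (king).
Zheng reaches everyone (king).
Cruz cannot reach Dube in two steps.
Lowe cannot reach Wren in two steps.
Ueda reaches everyone (king).
Dube reaches everyone (king).
Kings: Tam, Wren, Zheng, Ueda, Dube — 5.

5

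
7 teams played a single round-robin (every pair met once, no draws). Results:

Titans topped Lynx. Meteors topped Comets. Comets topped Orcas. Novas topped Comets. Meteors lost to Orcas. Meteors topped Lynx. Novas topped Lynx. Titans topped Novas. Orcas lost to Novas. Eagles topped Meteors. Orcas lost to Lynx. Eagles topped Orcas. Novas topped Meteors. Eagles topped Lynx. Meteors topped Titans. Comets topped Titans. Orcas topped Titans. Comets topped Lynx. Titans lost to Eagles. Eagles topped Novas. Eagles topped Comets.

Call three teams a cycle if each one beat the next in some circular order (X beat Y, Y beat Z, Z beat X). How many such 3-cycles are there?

Win totals: Orcas 2, Eagles 6, Meteors 3, Lynx 1, Novas 4, Titans 2, Comets 3.
A team with w wins dominates both others in C(w,2) triples; summing gives 1 + 15 + 3 + 0 + 6 + 1 + 3 = 29 transitive triples.
Total triples C(7,3) = 35, so cyclic triples = 35 − 29 = 6.

6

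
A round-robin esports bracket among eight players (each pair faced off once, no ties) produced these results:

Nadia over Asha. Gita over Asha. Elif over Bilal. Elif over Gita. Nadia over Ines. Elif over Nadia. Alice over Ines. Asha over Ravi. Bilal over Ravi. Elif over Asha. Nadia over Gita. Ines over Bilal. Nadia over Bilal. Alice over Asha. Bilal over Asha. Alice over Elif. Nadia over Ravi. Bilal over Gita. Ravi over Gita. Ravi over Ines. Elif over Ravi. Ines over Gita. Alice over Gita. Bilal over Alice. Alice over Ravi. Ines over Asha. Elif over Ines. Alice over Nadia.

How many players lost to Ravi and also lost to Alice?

Ravi beat: Ines, Gita.
Alice beat: Asha, Ines, Nadia, Elif, Gita, Ravi.
Both beat: Ines, Gita — 2.

2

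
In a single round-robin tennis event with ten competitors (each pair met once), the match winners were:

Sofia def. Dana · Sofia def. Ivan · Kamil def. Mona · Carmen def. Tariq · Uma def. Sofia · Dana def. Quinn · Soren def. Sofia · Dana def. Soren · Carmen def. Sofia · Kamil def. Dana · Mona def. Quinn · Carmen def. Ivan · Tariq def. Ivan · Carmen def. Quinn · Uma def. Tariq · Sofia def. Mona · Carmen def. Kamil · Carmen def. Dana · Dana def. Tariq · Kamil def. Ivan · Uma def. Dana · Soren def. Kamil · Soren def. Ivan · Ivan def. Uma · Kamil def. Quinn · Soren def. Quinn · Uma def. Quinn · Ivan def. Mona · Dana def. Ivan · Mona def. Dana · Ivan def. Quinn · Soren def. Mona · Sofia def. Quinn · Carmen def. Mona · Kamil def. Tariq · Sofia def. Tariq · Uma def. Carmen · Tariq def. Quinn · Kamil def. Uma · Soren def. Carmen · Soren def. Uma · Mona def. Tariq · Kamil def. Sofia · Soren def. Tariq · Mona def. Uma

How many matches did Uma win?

5

Uma's results: beat Quinn, Tariq, Sofia, Carmen, Dana; lost to Kamil, Soren, Ivan, Mona.
That is 5 wins.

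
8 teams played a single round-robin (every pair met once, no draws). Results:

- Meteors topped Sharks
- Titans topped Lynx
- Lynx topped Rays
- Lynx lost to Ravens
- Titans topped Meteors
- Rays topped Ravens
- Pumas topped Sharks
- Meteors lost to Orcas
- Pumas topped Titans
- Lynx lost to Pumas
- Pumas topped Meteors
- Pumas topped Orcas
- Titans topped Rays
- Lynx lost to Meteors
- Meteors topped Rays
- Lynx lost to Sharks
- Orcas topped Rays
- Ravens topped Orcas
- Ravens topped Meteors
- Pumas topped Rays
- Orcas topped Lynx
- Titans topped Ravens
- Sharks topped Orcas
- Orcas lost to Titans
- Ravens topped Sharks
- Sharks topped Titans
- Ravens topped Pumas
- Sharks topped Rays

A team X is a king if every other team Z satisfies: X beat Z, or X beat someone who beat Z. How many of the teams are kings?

Meteors cannot reach Pumas in two steps.
Lynx cannot reach Meteors, Orcas, Sharks, Pumas, Titans in two steps.
Orcas cannot reach Pumas, Titans in two steps.
Sharks cannot reach Pumas in two steps.
Pumas reaches everyone (king).
Titans reaches everyone (king).
Ravens reaches everyone (king).
Rays cannot reach Titans in two steps.
Kings: Pumas, Titans, Ravens — 3.

3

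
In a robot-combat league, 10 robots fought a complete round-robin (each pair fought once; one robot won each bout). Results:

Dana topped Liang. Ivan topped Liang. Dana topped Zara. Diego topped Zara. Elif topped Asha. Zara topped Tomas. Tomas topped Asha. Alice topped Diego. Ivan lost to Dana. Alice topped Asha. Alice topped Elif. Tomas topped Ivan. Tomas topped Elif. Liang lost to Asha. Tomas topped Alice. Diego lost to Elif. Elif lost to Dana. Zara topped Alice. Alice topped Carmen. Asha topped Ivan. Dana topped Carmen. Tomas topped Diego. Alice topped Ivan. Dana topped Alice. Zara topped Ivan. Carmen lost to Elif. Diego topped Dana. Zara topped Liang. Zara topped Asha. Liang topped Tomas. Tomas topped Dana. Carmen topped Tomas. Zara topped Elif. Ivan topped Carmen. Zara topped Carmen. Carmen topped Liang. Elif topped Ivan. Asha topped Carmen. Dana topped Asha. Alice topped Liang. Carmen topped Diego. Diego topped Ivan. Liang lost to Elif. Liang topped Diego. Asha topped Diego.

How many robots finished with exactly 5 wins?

Win totals: Ivan 2, Asha 4, Alice 6, Elif 5, Zara 7, Dana 7, Diego 3, Tomas 6, Carmen 3, Liang 2.
Exactly 5: Elif — 1 robot.

1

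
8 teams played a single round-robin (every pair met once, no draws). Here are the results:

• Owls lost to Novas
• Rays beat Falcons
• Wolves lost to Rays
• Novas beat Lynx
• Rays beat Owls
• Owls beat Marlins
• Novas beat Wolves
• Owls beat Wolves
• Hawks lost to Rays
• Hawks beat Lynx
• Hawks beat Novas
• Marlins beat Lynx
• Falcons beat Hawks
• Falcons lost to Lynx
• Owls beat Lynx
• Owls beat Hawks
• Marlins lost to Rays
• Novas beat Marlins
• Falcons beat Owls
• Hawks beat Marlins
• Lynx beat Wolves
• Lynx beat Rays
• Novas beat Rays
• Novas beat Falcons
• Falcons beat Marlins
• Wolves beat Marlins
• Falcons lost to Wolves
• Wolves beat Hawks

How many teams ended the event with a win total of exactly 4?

1

Win totals: Falcons 3, Rays 5, Novas 6, Owls 4, Lynx 3, Marlins 1, Wolves 3, Hawks 3.
Exactly 4: Owls — 1 team.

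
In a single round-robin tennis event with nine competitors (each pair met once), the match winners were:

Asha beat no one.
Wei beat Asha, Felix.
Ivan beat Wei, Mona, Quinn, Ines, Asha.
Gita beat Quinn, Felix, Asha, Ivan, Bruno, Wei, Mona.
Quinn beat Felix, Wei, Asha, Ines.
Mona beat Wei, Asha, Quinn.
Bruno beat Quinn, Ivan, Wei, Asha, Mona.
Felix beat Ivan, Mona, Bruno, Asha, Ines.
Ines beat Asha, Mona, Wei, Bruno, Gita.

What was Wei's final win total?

Wei's results: beat Asha, Felix; lost to Ines, Ivan, Mona, Bruno, Quinn, Gita.
That is 2 wins.

2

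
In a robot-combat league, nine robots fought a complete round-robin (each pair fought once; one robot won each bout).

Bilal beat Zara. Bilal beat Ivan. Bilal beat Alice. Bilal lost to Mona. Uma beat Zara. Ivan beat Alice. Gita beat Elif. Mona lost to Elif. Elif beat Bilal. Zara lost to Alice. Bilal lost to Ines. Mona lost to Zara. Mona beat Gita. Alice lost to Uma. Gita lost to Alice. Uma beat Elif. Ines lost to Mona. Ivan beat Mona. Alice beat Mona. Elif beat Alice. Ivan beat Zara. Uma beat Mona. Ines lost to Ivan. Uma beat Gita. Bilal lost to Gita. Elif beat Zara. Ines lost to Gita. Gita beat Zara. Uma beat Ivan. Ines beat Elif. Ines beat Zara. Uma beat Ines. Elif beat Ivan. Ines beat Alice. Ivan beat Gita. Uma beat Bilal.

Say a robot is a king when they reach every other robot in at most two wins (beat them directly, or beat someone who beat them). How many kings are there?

1

Alice cannot reach Uma, Ivan in two steps.
Uma reaches everyone (king).
Zara cannot reach Alice, Uma, Ivan, Elif in two steps.
Ivan cannot reach Uma in two steps.
Ines cannot reach Uma in two steps.
Bilal cannot reach Uma, Elif in two steps.
Mona cannot reach Uma in two steps.
Elif cannot reach Uma in two steps.
Gita cannot reach Uma in two steps.
Kings: Uma — 1.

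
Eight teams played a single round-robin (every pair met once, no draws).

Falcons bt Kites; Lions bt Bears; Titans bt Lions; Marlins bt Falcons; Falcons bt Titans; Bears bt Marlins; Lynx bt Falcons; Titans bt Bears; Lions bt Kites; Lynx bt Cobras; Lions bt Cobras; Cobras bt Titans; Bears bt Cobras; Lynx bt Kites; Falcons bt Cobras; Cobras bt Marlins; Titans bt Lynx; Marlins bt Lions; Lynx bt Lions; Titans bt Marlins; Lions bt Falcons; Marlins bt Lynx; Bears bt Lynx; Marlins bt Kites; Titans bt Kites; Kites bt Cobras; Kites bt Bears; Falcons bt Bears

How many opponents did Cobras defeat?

2

Cobras' results: beat Marlins, Titans; lost to Lynx, Lions, Falcons, Kites, Bears.
That is 2 wins.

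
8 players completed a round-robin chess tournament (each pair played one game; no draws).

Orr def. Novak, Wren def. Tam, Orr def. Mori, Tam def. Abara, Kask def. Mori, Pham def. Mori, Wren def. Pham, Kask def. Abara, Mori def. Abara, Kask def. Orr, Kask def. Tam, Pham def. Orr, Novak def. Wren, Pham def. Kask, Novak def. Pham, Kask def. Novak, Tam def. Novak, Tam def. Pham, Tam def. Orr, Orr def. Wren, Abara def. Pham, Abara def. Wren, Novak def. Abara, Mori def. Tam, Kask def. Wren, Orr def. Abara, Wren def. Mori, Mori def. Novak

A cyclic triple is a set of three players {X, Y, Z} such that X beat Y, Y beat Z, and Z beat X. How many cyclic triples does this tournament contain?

Win totals: Abara 2, Novak 3, Tam 4, Mori 3, Pham 3, Orr 4, Kask 6, Wren 3.
A player with w wins dominates both others in C(w,2) triples; summing gives 1 + 3 + 6 + 3 + 3 + 6 + 15 + 3 = 40 transitive triples.
Total triples C(8,3) = 56, so cyclic triples = 56 − 40 = 16.

16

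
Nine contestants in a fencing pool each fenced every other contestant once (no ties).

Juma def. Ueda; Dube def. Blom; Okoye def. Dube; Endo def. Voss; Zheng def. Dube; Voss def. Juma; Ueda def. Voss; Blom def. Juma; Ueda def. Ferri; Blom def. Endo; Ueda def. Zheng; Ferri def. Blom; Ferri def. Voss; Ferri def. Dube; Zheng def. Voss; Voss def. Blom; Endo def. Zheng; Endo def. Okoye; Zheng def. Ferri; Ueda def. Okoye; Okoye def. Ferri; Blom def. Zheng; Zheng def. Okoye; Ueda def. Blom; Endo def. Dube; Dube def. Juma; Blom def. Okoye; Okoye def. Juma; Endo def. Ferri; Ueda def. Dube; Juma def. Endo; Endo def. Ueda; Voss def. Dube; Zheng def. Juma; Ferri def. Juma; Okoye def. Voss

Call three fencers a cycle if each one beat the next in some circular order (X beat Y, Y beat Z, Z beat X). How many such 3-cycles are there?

21

Win totals: Zheng 5, Okoye 4, Ferri 4, Juma 2, Endo 6, Ueda 6, Blom 4, Dube 2, Voss 3.
A fencer with w wins dominates both others in C(w,2) triples; summing gives 10 + 6 + 6 + 1 + 15 + 15 + 6 + 1 + 3 = 63 transitive triples.
Total triples C(9,3) = 84, so cyclic triples = 84 − 63 = 21.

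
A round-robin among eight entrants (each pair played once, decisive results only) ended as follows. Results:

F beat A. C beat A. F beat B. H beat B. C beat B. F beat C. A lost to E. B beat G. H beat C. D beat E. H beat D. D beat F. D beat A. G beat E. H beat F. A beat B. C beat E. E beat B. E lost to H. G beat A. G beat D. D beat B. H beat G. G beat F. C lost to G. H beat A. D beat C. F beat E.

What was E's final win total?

2

E's results: beat A, B; lost to C, D, F, G, H.
That is 2 wins.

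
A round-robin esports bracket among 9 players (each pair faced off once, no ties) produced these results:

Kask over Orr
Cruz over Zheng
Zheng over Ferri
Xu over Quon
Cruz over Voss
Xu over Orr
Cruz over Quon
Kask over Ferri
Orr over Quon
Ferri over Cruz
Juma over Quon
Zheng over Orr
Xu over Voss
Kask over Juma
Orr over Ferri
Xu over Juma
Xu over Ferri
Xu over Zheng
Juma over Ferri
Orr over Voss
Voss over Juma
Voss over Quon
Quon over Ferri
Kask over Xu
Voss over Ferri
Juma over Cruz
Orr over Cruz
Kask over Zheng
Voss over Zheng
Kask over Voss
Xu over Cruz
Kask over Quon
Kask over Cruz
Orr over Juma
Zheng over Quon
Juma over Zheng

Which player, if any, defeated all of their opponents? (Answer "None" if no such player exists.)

Kask

Kask has 8 wins out of 8 opponents — a perfect record.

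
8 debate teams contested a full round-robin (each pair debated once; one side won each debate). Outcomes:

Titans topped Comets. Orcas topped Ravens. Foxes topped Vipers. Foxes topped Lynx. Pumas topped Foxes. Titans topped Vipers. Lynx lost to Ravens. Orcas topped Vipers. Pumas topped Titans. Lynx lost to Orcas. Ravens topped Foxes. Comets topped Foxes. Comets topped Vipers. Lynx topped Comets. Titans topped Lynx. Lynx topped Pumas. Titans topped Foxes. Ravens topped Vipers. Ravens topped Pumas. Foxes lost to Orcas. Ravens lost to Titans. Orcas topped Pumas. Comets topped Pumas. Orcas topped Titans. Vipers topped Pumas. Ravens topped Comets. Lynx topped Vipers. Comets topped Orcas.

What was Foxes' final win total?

2

Foxes' results: beat Lynx, Vipers; lost to Ravens, Titans, Comets, Pumas, Orcas.
That is 2 wins.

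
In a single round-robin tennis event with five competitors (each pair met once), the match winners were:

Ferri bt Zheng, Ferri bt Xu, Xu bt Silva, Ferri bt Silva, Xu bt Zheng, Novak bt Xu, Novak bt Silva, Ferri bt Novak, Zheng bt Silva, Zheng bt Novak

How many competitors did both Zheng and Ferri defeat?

Zheng beat: Novak, Silva.
Ferri beat: Novak, Zheng, Xu, Silva.
Both beat: Novak, Silva — 2.

2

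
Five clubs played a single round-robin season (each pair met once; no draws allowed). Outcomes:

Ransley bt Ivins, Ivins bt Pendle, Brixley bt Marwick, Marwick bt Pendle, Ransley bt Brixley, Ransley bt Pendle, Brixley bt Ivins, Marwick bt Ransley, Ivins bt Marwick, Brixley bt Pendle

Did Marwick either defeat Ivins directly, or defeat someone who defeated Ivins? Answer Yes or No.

Marwick did not beat Ivins directly.
Marwick beat Pendle, Ransley. Of those, Ransley beat Ivins.

Yes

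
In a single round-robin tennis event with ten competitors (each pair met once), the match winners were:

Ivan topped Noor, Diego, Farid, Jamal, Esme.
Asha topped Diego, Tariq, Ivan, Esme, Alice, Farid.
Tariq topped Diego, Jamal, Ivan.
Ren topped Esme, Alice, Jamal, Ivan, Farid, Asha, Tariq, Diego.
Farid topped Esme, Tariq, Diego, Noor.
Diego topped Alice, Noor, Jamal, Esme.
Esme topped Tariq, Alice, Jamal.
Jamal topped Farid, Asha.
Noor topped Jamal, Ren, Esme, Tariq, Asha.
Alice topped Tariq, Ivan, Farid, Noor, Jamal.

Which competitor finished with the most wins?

Ren

Win totals: Farid 4, Asha 6, Alice 5, Tariq 3, Jamal 2, Ivan 5, Ren 8, Noor 5, Diego 4, Esme 3.
Ren leads with 8 wins (next highest: 6).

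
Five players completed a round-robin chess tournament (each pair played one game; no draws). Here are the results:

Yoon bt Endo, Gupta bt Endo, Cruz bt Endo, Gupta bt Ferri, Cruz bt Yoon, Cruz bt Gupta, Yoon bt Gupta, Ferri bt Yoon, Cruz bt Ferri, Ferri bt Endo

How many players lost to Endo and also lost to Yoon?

0

Endo beat: no one.
Yoon beat: Endo, Gupta.
No one was beaten by both.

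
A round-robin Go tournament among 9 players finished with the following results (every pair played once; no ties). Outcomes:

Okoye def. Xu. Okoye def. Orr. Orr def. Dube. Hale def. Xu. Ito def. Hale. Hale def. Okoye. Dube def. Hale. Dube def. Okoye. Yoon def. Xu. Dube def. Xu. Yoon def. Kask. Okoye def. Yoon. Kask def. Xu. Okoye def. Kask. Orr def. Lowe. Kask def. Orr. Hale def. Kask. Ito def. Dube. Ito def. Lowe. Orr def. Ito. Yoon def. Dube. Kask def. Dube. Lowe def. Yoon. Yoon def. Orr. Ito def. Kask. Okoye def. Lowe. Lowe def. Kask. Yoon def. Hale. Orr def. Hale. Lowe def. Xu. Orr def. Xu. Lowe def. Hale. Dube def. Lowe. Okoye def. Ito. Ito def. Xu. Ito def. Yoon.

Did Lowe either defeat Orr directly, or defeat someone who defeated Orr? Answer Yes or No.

Lowe did not beat Orr directly.
Lowe beat Kask, Yoon, Xu, Hale. Of those, Kask beat Orr.

Yes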